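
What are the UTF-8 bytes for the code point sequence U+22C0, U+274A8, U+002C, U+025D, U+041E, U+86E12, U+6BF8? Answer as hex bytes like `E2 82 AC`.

E2 8B 80 F0 A7 92 A8 2C C9 9D D0 9E F2 86 B8 92 E6 AF B8

U+22C0: 3-byte form → E2 8B 80.
U+274A8: 4-byte form → F0 A7 92 A8.
U+002C: 1-byte form → 2C.
U+025D: 2-byte form → C9 9D.
U+041E: 2-byte form → D0 9E.
U+86E12: 4-byte form → F2 86 B8 92.
U+6BF8: 3-byte form → E6 AF B8.
Concatenated (19 bytes): E2 8B 80 F0 A7 92 A8 2C C9 9D D0 9E F2 86 B8 92 E6 AF B8.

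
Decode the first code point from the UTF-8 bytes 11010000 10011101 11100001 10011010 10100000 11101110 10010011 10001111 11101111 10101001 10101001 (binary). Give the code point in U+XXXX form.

Offset 0: leading byte 0xD0 = 11010000 → 2-byte char #1 = D0 9D.
Leading byte 0xD0 = 11010000 matches 110xxxxx → 2-byte sequence.
Byte 1: 0xD0 = 11010000, payload 10000 (5 bits).
Byte 2: 0x9D = 10011101 (10xxxxxx ✓), payload 011101.
Concatenate: 10000011101 = 0x41D (11 bits → U+041D).

U+041D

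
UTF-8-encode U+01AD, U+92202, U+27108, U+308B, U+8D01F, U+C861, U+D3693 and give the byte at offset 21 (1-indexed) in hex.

0xF3

1-indexed offset 21 is 0-indexed offset 20.
U+01AD → 2-byte form C6 AD at offsets 0–1.
U+92202 → 4-byte form F2 92 88 82 at offsets 2–5.
U+27108 → 4-byte form F0 A7 84 88 at offsets 6–9.
U+308B → 3-byte form E3 82 8B at offsets 10–12.
U+8D01F → 4-byte form F2 8D 80 9F at offsets 13–16.
U+C861 → 3-byte form EC A1 A1 at offsets 17–19.
U+D3693 → 4-byte form F3 93 9A 93 at offsets 20–23.
Offset 20 falls in char 7's range; it's byte 1 of F3 93 9A 93 = 0xF3.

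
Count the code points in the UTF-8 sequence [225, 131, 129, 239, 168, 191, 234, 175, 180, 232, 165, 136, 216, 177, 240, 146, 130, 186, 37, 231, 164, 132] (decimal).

8

Byte at offset 0: 0xE1 = 11100001 → 3-byte char (#1). Advance 3.
Byte at offset 3: 0xEF = 11101111 → 3-byte char (#2). Advance 3.
Byte at offset 6: 0xEA = 11101010 → 3-byte char (#3). Advance 3.
Byte at offset 9: 0xE8 = 11101000 → 3-byte char (#4). Advance 3.
Byte at offset 12: 0xD8 = 11011000 → 2-byte char (#5). Advance 2.
Byte at offset 14: 0xF0 = 11110000 → 4-byte char (#6). Advance 4.
Byte at offset 18: 0x25 = 00100101 → 1-byte char (#7). Advance 1.
Byte at offset 19: 0xE7 = 11100111 → 3-byte char (#8). Advance 3.
Reached end at offset 22 after 8 code points.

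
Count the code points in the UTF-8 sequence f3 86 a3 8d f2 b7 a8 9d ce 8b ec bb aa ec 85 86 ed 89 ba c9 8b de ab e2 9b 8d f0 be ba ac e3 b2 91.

11

Byte at offset 0: 0xF3 = 11110011 → 4-byte char (#1). Advance 4.
Byte at offset 4: 0xF2 = 11110010 → 4-byte char (#2). Advance 4.
Byte at offset 8: 0xCE = 11001110 → 2-byte char (#3). Advance 2.
Byte at offset 10: 0xEC = 11101100 → 3-byte char (#4). Advance 3.
Byte at offset 13: 0xEC = 11101100 → 3-byte char (#5). Advance 3.
Byte at offset 16: 0xED = 11101101 → 3-byte char (#6). Advance 3.
Byte at offset 19: 0xC9 = 11001001 → 2-byte char (#7). Advance 2.
Byte at offset 21: 0xDE = 11011110 → 2-byte char (#8). Advance 2.
Byte at offset 23: 0xE2 = 11100010 → 3-byte char (#9). Advance 3.
Byte at offset 26: 0xF0 = 11110000 → 4-byte char (#10). Advance 4.
Byte at offset 30: 0xE3 = 11100011 → 3-byte char (#11). Advance 3.
Reached end at offset 33 after 11 code points.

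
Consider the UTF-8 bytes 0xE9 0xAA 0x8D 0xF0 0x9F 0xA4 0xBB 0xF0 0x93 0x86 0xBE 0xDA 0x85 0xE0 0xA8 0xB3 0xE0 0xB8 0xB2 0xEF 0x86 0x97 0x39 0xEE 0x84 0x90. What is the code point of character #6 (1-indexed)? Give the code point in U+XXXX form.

Offset 0: leading byte 0xE9 = 11101001 → 3-byte char #1 = E9 AA 8D.
Offset 3: leading byte 0xF0 = 11110000 → 4-byte char #2 = F0 9F A4 BB.
Offset 7: leading byte 0xF0 = 11110000 → 4-byte char #3 = F0 93 86 BE.
Offset 11: leading byte 0xDA = 11011010 → 2-byte char #4 = DA 85.
Offset 13: leading byte 0xE0 = 11100000 → 3-byte char #5 = E0 A8 B3.
Offset 16: leading byte 0xE0 = 11100000 → 3-byte char #6 = E0 B8 B2.
Leading byte 0xE0 = 11100000 matches 1110xxxx → 3-byte sequence.
Byte 1: 0xE0 = 11100000, payload 0000 (4 bits).
Byte 2: 0xB8 = 10111000 (10xxxxxx ✓), payload 111000.
Byte 3: 0xB2 = 10110010 (10xxxxxx ✓), payload 110010.
Concatenate: 0000111000110010 = 0xE32 (16 bits → U+0E32).

U+0E32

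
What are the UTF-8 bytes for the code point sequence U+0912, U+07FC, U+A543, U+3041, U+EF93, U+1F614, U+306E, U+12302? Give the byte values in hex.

E0 A4 92 DF BC EA 95 83 E3 81 81 EE BE 93 F0 9F 98 94 E3 81 AE F0 92 8C 82

U+0912: 3-byte form → E0 A4 92.
U+07FC: 2-byte form → DF BC.
U+A543: 3-byte form → EA 95 83.
U+3041: 3-byte form → E3 81 81.
U+EF93: 3-byte form → EE BE 93.
U+1F614: 4-byte form → F0 9F 98 94.
U+306E: 3-byte form → E3 81 AE.
U+12302: 4-byte form → F0 92 8C 82.
Concatenated (25 bytes): E0 A4 92 DF BC EA 95 83 E3 81 81 EE BE 93 F0 9F 98 94 E3 81 AE F0 92 8C 82.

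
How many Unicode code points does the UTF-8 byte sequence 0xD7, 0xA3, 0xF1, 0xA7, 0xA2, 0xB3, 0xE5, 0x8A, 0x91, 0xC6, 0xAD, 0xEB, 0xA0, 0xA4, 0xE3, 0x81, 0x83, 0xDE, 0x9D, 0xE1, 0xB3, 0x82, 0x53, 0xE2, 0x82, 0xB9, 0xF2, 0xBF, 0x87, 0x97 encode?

Byte at offset 0: 0xD7 = 11010111 → 2-byte char (#1). Advance 2.
Byte at offset 2: 0xF1 = 11110001 → 4-byte char (#2). Advance 4.
Byte at offset 6: 0xE5 = 11100101 → 3-byte char (#3). Advance 3.
Byte at offset 9: 0xC6 = 11000110 → 2-byte char (#4). Advance 2.
Byte at offset 11: 0xEB = 11101011 → 3-byte char (#5). Advance 3.
Byte at offset 14: 0xE3 = 11100011 → 3-byte char (#6). Advance 3.
Byte at offset 17: 0xDE = 11011110 → 2-byte char (#7). Advance 2.
Byte at offset 19: 0xE1 = 11100001 → 3-byte char (#8). Advance 3.
Byte at offset 22: 0x53 = 01010011 → 1-byte char (#9). Advance 1.
Byte at offset 23: 0xE2 = 11100010 → 3-byte char (#10). Advance 3.
Byte at offset 26: 0xF2 = 11110010 → 4-byte char (#11). Advance 4.
Reached end at offset 30 after 11 code points.

11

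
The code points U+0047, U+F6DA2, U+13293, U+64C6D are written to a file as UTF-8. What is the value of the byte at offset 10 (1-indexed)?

0xF1

1-indexed offset 10 is 0-indexed offset 9.
U+0047 → 1-byte form 47 at offsets 0–0.
U+F6DA2 → 4-byte form F3 B6 B6 A2 at offsets 1–4.
U+13293 → 4-byte form F0 93 8A 93 at offsets 5–8.
U+64C6D → 4-byte form F1 A4 B1 AD at offsets 9–12.
Offset 9 falls in char 4's range; it's byte 1 of F1 A4 B1 AD = 0xF1.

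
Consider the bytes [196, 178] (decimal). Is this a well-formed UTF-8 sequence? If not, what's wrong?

Leading byte 0xC4 = 11000100 → 2-byte form.
Continuation bytes 0xB2=10110010 all match 10xxxxxx.
Decoded value 0x132 is ≥ 0x80 (shortest form) and not a surrogate.

valid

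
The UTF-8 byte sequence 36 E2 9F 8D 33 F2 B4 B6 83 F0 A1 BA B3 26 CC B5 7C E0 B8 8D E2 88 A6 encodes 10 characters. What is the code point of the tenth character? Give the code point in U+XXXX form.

Offset 0: leading byte 0x36 = 00110110 → 1-byte char #1 = 36.
Offset 1: leading byte 0xE2 = 11100010 → 3-byte char #2 = E2 9F 8D.
Offset 4: leading byte 0x33 = 00110011 → 1-byte char #3 = 33.
Offset 5: leading byte 0xF2 = 11110010 → 4-byte char #4 = F2 B4 B6 83.
Offset 9: leading byte 0xF0 = 11110000 → 4-byte char #5 = F0 A1 BA B3.
Offset 13: leading byte 0x26 = 00100110 → 1-byte char #6 = 26.
Offset 14: leading byte 0xCC = 11001100 → 2-byte char #7 = CC B5.
Offset 16: leading byte 0x7C = 01111100 → 1-byte char #8 = 7C.
Offset 17: leading byte 0xE0 = 11100000 → 3-byte char #9 = E0 B8 8D.
Offset 20: leading byte 0xE2 = 11100010 → 3-byte char #10 = E2 88 A6.
Leading byte 0xE2 = 11100010 matches 1110xxxx → 3-byte sequence.
Byte 1: 0xE2 = 11100010, payload 0010 (4 bits).
Byte 2: 0x88 = 10001000 (10xxxxxx ✓), payload 001000.
Byte 3: 0xA6 = 10100110 (10xxxxxx ✓), payload 100110.
Concatenate: 0010001000100110 = 0x2226 (16 bits → U+2226).

U+2226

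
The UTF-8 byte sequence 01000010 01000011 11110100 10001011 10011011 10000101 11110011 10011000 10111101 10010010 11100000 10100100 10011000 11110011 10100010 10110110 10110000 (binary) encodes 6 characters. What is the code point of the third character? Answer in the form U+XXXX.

Offset 0: leading byte 0x42 = 01000010 → 1-byte char #1 = 42.
Offset 1: leading byte 0x43 = 01000011 → 1-byte char #2 = 43.
Offset 2: leading byte 0xF4 = 11110100 → 4-byte char #3 = F4 8B 9B 85.
Leading byte 0xF4 = 11110100 matches 11110xxx → 4-byte sequence.
Byte 1: 0xF4 = 11110100, payload 100 (3 bits).
Byte 2: 0x8B = 10001011 (10xxxxxx ✓), payload 001011.
Byte 3: 0x9B = 10011011 (10xxxxxx ✓), payload 011011.
Byte 4: 0x85 = 10000101 (10xxxxxx ✓), payload 000101.
Concatenate: 100001011011011000101 = 0x10B6C5 (21 bits → U+10B6C5).

U+10B6C5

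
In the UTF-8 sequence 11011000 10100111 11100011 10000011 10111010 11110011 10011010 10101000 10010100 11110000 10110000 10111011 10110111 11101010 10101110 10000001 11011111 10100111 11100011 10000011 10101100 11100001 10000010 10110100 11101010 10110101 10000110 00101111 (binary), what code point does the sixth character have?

Offset 0: leading byte 0xD8 = 11011000 → 2-byte char #1 = D8 A7.
Offset 2: leading byte 0xE3 = 11100011 → 3-byte char #2 = E3 83 BA.
Offset 5: leading byte 0xF3 = 11110011 → 4-byte char #3 = F3 9A A8 94.
Offset 9: leading byte 0xF0 = 11110000 → 4-byte char #4 = F0 B0 BB B7.
Offset 13: leading byte 0xEA = 11101010 → 3-byte char #5 = EA AE 81.
Offset 16: leading byte 0xDF = 11011111 → 2-byte char #6 = DF A7.
Leading byte 0xDF = 11011111 matches 110xxxxx → 2-byte sequence.
Byte 1: 0xDF = 11011111, payload 11111 (5 bits).
Byte 2: 0xA7 = 10100111 (10xxxxxx ✓), payload 100111.
Concatenate: 11111100111 = 0x7E7 (11 bits → U+07E7).

U+07E7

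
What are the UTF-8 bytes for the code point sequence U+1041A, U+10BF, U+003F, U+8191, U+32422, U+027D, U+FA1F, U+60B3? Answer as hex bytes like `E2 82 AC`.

U+1041A: 4-byte form → F0 90 90 9A.
U+10BF: 3-byte form → E1 82 BF.
U+003F: 1-byte form → 3F.
U+8191: 3-byte form → E8 86 91.
U+32422: 4-byte form → F0 B2 90 A2.
U+027D: 2-byte form → C9 BD.
U+FA1F: 3-byte form → EF A8 9F.
U+60B3: 3-byte form → E6 82 B3.
Concatenated (23 bytes): F0 90 90 9A E1 82 BF 3F E8 86 91 F0 B2 90 A2 C9 BD EF A8 9F E6 82 B3.

F0 90 90 9A E1 82 BF 3F E8 86 91 F0 B2 90 A2 C9 BD EF A8 9F E6 82 B3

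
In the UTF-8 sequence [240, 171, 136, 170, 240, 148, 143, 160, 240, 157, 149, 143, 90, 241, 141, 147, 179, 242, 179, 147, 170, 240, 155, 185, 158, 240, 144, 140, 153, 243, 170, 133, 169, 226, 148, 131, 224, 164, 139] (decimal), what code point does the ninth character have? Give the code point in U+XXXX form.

U+EA169

Offset 0: leading byte 0xF0 = 11110000 → 4-byte char #1 = F0 AB 88 AA.
Offset 4: leading byte 0xF0 = 11110000 → 4-byte char #2 = F0 94 8F A0.
Offset 8: leading byte 0xF0 = 11110000 → 4-byte char #3 = F0 9D 95 8F.
Offset 12: leading byte 0x5A = 01011010 → 1-byte char #4 = 5A.
Offset 13: leading byte 0xF1 = 11110001 → 4-byte char #5 = F1 8D 93 B3.
Offset 17: leading byte 0xF2 = 11110010 → 4-byte char #6 = F2 B3 93 AA.
Offset 21: leading byte 0xF0 = 11110000 → 4-byte char #7 = F0 9B B9 9E.
Offset 25: leading byte 0xF0 = 11110000 → 4-byte char #8 = F0 90 8C 99.
Offset 29: leading byte 0xF3 = 11110011 → 4-byte char #9 = F3 AA 85 A9.
Leading byte 0xF3 = 11110011 matches 11110xxx → 4-byte sequence.
Byte 1: 0xF3 = 11110011, payload 011 (3 bits).
Byte 2: 0xAA = 10101010 (10xxxxxx ✓), payload 101010.
Byte 3: 0x85 = 10000101 (10xxxxxx ✓), payload 000101.
Byte 4: 0xA9 = 10101001 (10xxxxxx ✓), payload 101001.
Concatenate: 011101010000101101001 = 0xEA169 (21 bits → U+EA169).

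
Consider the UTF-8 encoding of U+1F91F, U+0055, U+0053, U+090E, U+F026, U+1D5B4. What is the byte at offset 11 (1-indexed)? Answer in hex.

1-indexed offset 11 is 0-indexed offset 10.
U+1F91F → 4-byte form F0 9F A4 9F at offsets 0–3.
U+0055 → 1-byte form 55 at offsets 4–4.
U+0053 → 1-byte form 53 at offsets 5–5.
U+090E → 3-byte form E0 A4 8E at offsets 6–8.
U+F026 → 3-byte form EF 80 A6 at offsets 9–11.
Offset 10 falls in char 5's range; it's byte 2 of EF 80 A6 = 0x80.

0x80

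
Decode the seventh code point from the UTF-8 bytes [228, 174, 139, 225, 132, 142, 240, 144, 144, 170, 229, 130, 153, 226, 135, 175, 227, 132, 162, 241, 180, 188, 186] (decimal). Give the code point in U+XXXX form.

U+74F3A

Offset 0: leading byte 0xE4 = 11100100 → 3-byte char #1 = E4 AE 8B.
Offset 3: leading byte 0xE1 = 11100001 → 3-byte char #2 = E1 84 8E.
Offset 6: leading byte 0xF0 = 11110000 → 4-byte char #3 = F0 90 90 AA.
Offset 10: leading byte 0xE5 = 11100101 → 3-byte char #4 = E5 82 99.
Offset 13: leading byte 0xE2 = 11100010 → 3-byte char #5 = E2 87 AF.
Offset 16: leading byte 0xE3 = 11100011 → 3-byte char #6 = E3 84 A2.
Offset 19: leading byte 0xF1 = 11110001 → 4-byte char #7 = F1 B4 BC BA.
Leading byte 0xF1 = 11110001 matches 11110xxx → 4-byte sequence.
Byte 1: 0xF1 = 11110001, payload 001 (3 bits).
Byte 2: 0xB4 = 10110100 (10xxxxxx ✓), payload 110100.
Byte 3: 0xBC = 10111100 (10xxxxxx ✓), payload 111100.
Byte 4: 0xBA = 10111010 (10xxxxxx ✓), payload 111010.
Concatenate: 001110100111100111010 = 0x74F3A (21 bits → U+74F3A).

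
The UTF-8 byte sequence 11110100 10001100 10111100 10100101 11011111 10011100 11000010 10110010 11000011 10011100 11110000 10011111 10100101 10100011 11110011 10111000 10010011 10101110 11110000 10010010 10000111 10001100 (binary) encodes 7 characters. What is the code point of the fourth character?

Offset 0: leading byte 0xF4 = 11110100 → 4-byte char #1 = F4 8C BC A5.
Offset 4: leading byte 0xDF = 11011111 → 2-byte char #2 = DF 9C.
Offset 6: leading byte 0xC2 = 11000010 → 2-byte char #3 = C2 B2.
Offset 8: leading byte 0xC3 = 11000011 → 2-byte char #4 = C3 9C.
Leading byte 0xC3 = 11000011 matches 110xxxxx → 2-byte sequence.
Byte 1: 0xC3 = 11000011, payload 00011 (5 bits).
Byte 2: 0x9C = 10011100 (10xxxxxx ✓), payload 011100.
Concatenate: 00011011100 = 0xDC (11 bits → U+00DC).

U+00DC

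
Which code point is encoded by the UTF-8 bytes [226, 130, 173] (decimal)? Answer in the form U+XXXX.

Leading byte 0xE2 = 11100010 matches 1110xxxx → 3-byte sequence.
Byte 1: 0xE2 = 11100010, payload 0010 (4 bits).
Byte 2: 0x82 = 10000010 (10xxxxxx ✓), payload 000010.
Byte 3: 0xAD = 10101101 (10xxxxxx ✓), payload 101101.
Concatenate: 0010000010101101 = 0x20AD (16 bits → U+20AD).

U+20AD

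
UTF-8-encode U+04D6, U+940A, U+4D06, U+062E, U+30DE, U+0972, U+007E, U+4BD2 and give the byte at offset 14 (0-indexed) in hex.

0xA5

U+04D6 → 2-byte form D3 96 at offsets 0–1.
U+940A → 3-byte form E9 90 8A at offsets 2–4.
U+4D06 → 3-byte form E4 B4 86 at offsets 5–7.
U+062E → 2-byte form D8 AE at offsets 8–9.
U+30DE → 3-byte form E3 83 9E at offsets 10–12.
U+0972 → 3-byte form E0 A5 B2 at offsets 13–15.
Offset 14 falls in char 6's range; it's byte 2 of E0 A5 B2 = 0xA5.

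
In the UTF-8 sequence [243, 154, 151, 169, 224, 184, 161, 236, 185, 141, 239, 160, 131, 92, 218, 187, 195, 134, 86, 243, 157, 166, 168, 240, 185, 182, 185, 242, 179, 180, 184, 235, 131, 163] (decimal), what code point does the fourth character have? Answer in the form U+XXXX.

Offset 0: leading byte 0xF3 = 11110011 → 4-byte char #1 = F3 9A 97 A9.
Offset 4: leading byte 0xE0 = 11100000 → 3-byte char #2 = E0 B8 A1.
Offset 7: leading byte 0xEC = 11101100 → 3-byte char #3 = EC B9 8D.
Offset 10: leading byte 0xEF = 11101111 → 3-byte char #4 = EF A0 83.
Leading byte 0xEF = 11101111 matches 1110xxxx → 3-byte sequence.
Byte 1: 0xEF = 11101111, payload 1111 (4 bits).
Byte 2: 0xA0 = 10100000 (10xxxxxx ✓), payload 100000.
Byte 3: 0x83 = 10000011 (10xxxxxx ✓), payload 000011.
Concatenate: 1111100000000011 = 0xF803 (16 bits → U+F803).

U+F803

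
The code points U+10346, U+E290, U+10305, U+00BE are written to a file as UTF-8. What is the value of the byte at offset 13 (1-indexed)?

1-indexed offset 13 is 0-indexed offset 12.
U+10346 → 4-byte form F0 90 8D 86 at offsets 0–3.
U+E290 → 3-byte form EE 8A 90 at offsets 4–6.
U+10305 → 4-byte form F0 90 8C 85 at offsets 7–10.
U+00BE → 2-byte form C2 BE at offsets 11–12.
Offset 12 falls in char 4's range; it's byte 2 of C2 BE = 0xBE.

0xBE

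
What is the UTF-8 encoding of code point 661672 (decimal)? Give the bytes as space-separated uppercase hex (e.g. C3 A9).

F2 A1 A2 A8

U+A18A8 = 0xA18A8 = 661672 decimal. In range U+10000–U+10FFFF → 4-byte form: 11110xxx 10xxxxxx 10xxxxxx 10xxxxxx.
Binary (21 bits): 010100001100010101000.
Split 3+6+6+6: 010 | 100001 | 100010 | 101000.
Byte 1: 11110010 = 0xF2.
Byte 2: 10100001 = 0xA1.
Byte 3: 10100010 = 0xA2.
Byte 4: 10101000 = 0xA8.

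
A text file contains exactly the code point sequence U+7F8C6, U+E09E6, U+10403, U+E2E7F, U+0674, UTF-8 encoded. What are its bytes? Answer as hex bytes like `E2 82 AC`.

F1 BF A3 86 F3 A0 A7 A6 F0 90 90 83 F3 A2 B9 BF D9 B4

U+7F8C6: 4-byte form → F1 BF A3 86.
U+E09E6: 4-byte form → F3 A0 A7 A6.
U+10403: 4-byte form → F0 90 90 83.
U+E2E7F: 4-byte form → F3 A2 B9 BF.
U+0674: 2-byte form → D9 B4.
Concatenated (18 bytes): F1 BF A3 86 F3 A0 A7 A6 F0 90 90 83 F3 A2 B9 BF D9 B4.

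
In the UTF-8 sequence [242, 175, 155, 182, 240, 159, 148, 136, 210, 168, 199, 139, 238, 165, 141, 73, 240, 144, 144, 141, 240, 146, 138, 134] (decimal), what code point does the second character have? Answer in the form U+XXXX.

Offset 0: leading byte 0xF2 = 11110010 → 4-byte char #1 = F2 AF 9B B6.
Offset 4: leading byte 0xF0 = 11110000 → 4-byte char #2 = F0 9F 94 88.
Leading byte 0xF0 = 11110000 matches 11110xxx → 4-byte sequence.
Byte 1: 0xF0 = 11110000, payload 000 (3 bits).
Byte 2: 0x9F = 10011111 (10xxxxxx ✓), payload 011111.
Byte 3: 0x94 = 10010100 (10xxxxxx ✓), payload 010100.
Byte 4: 0x88 = 10001000 (10xxxxxx ✓), payload 001000.
Concatenate: 000011111010100001000 = 0x1F508 (21 bits → U+1F508).

U+1F508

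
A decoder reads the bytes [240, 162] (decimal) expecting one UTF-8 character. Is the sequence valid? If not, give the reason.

invalid (sequence truncated)

Leading byte 0xF0 = 11110000 → 4-byte form, but only 2 bytes are present.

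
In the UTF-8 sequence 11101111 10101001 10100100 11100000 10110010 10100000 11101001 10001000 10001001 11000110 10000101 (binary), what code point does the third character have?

Offset 0: leading byte 0xEF = 11101111 → 3-byte char #1 = EF A9 A4.
Offset 3: leading byte 0xE0 = 11100000 → 3-byte char #2 = E0 B2 A0.
Offset 6: leading byte 0xE9 = 11101001 → 3-byte char #3 = E9 88 89.
Leading byte 0xE9 = 11101001 matches 1110xxxx → 3-byte sequence.
Byte 1: 0xE9 = 11101001, payload 1001 (4 bits).
Byte 2: 0x88 = 10001000 (10xxxxxx ✓), payload 001000.
Byte 3: 0x89 = 10001001 (10xxxxxx ✓), payload 001001.
Concatenate: 1001001000001001 = 0x9209 (16 bits → U+9209).

U+9209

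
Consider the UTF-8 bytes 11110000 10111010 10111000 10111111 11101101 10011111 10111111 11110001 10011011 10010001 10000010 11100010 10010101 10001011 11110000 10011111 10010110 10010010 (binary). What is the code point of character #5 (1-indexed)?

U+1F592

Offset 0: leading byte 0xF0 = 11110000 → 4-byte char #1 = F0 BA B8 BF.
Offset 4: leading byte 0xED = 11101101 → 3-byte char #2 = ED 9F BF.
Offset 7: leading byte 0xF1 = 11110001 → 4-byte char #3 = F1 9B 91 82.
Offset 11: leading byte 0xE2 = 11100010 → 3-byte char #4 = E2 95 8B.
Offset 14: leading byte 0xF0 = 11110000 → 4-byte char #5 = F0 9F 96 92.
Leading byte 0xF0 = 11110000 matches 11110xxx → 4-byte sequence.
Byte 1: 0xF0 = 11110000, payload 000 (3 bits).
Byte 2: 0x9F = 10011111 (10xxxxxx ✓), payload 011111.
Byte 3: 0x96 = 10010110 (10xxxxxx ✓), payload 010110.
Byte 4: 0x92 = 10010010 (10xxxxxx ✓), payload 010010.
Concatenate: 000011111010110010010 = 0x1F592 (21 bits → U+1F592).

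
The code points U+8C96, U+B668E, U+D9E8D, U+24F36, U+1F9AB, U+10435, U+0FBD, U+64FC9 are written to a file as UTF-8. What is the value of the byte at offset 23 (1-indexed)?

1-indexed offset 23 is 0-indexed offset 22.
U+8C96 → 3-byte form E8 B2 96 at offsets 0–2.
U+B668E → 4-byte form F2 B6 9A 8E at offsets 3–6.
U+D9E8D → 4-byte form F3 99 BA 8D at offsets 7–10.
U+24F36 → 4-byte form F0 A4 BC B6 at offsets 11–14.
U+1F9AB → 4-byte form F0 9F A6 AB at offsets 15–18.
U+10435 → 4-byte form F0 90 90 B5 at offsets 19–22.
Offset 22 falls in char 6's range; it's byte 4 of F0 90 90 B5 = 0xB5.

0xB5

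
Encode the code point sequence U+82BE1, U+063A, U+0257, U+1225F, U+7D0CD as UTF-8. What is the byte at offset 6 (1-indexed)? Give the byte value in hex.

0xBA

1-indexed offset 6 is 0-indexed offset 5.
U+82BE1 → 4-byte form F2 82 AF A1 at offsets 0–3.
U+063A → 2-byte form D8 BA at offsets 4–5.
Offset 5 falls in char 2's range; it's byte 2 of D8 BA = 0xBA.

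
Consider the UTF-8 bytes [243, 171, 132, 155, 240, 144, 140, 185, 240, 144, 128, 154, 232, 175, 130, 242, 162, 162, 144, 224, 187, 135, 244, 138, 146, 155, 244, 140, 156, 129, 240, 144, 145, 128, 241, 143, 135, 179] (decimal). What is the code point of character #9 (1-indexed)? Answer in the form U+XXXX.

Offset 0: leading byte 0xF3 = 11110011 → 4-byte char #1 = F3 AB 84 9B.
Offset 4: leading byte 0xF0 = 11110000 → 4-byte char #2 = F0 90 8C B9.
Offset 8: leading byte 0xF0 = 11110000 → 4-byte char #3 = F0 90 80 9A.
Offset 12: leading byte 0xE8 = 11101000 → 3-byte char #4 = E8 AF 82.
Offset 15: leading byte 0xF2 = 11110010 → 4-byte char #5 = F2 A2 A2 90.
Offset 19: leading byte 0xE0 = 11100000 → 3-byte char #6 = E0 BB 87.
Offset 22: leading byte 0xF4 = 11110100 → 4-byte char #7 = F4 8A 92 9B.
Offset 26: leading byte 0xF4 = 11110100 → 4-byte char #8 = F4 8C 9C 81.
Offset 30: leading byte 0xF0 = 11110000 → 4-byte char #9 = F0 90 91 80.
Leading byte 0xF0 = 11110000 matches 11110xxx → 4-byte sequence.
Byte 1: 0xF0 = 11110000, payload 000 (3 bits).
Byte 2: 0x90 = 10010000 (10xxxxxx ✓), payload 010000.
Byte 3: 0x91 = 10010001 (10xxxxxx ✓), payload 010001.
Byte 4: 0x80 = 10000000 (10xxxxxx ✓), payload 000000.
Concatenate: 000010000010001000000 = 0x10440 (21 bits → U+10440).

U+10440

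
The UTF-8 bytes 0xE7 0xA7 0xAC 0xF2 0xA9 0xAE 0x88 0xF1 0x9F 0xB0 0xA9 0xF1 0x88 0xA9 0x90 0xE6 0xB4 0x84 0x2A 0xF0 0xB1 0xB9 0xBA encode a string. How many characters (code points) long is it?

Byte at offset 0: 0xE7 = 11100111 → 3-byte char (#1). Advance 3.
Byte at offset 3: 0xF2 = 11110010 → 4-byte char (#2). Advance 4.
Byte at offset 7: 0xF1 = 11110001 → 4-byte char (#3). Advance 4.
Byte at offset 11: 0xF1 = 11110001 → 4-byte char (#4). Advance 4.
Byte at offset 15: 0xE6 = 11100110 → 3-byte char (#5). Advance 3.
Byte at offset 18: 0x2A = 00101010 → 1-byte char (#6). Advance 1.
Byte at offset 19: 0xF0 = 11110000 → 4-byte char (#7). Advance 4.
Reached end at offset 23 after 7 code points.

7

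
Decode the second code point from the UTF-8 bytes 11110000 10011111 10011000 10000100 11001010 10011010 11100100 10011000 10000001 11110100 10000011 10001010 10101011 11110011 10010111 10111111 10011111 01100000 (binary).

Offset 0: leading byte 0xF0 = 11110000 → 4-byte char #1 = F0 9F 98 84.
Offset 4: leading byte 0xCA = 11001010 → 2-byte char #2 = CA 9A.
Leading byte 0xCA = 11001010 matches 110xxxxx → 2-byte sequence.
Byte 1: 0xCA = 11001010, payload 01010 (5 bits).
Byte 2: 0x9A = 10011010 (10xxxxxx ✓), payload 011010.
Concatenate: 01010011010 = 0x29A (11 bits → U+029A).

U+029A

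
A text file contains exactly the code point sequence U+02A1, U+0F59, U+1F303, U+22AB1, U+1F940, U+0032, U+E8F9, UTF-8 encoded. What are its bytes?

U+02A1: 2-byte form → CA A1.
U+0F59: 3-byte form → E0 BD 99.
U+1F303: 4-byte form → F0 9F 8C 83.
U+22AB1: 4-byte form → F0 A2 AA B1.
U+1F940: 4-byte form → F0 9F A5 80.
U+0032: 1-byte form → 32.
U+E8F9: 3-byte form → EE A3 B9.
Concatenated (21 bytes): CA A1 E0 BD 99 F0 9F 8C 83 F0 A2 AA B1 F0 9F A5 80 32 EE A3 B9.

CA A1 E0 BD 99 F0 9F 8C 83 F0 A2 AA B1 F0 9F A5 80 32 EE A3 B9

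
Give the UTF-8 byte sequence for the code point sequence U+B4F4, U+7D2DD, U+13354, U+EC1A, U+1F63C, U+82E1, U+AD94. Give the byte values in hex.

EB 93 B4 F1 BD 8B 9D F0 93 8D 94 EE B0 9A F0 9F 98 BC E8 8B A1 EA B6 94

U+B4F4: 3-byte form → EB 93 B4.
U+7D2DD: 4-byte form → F1 BD 8B 9D.
U+13354: 4-byte form → F0 93 8D 94.
U+EC1A: 3-byte form → EE B0 9A.
U+1F63C: 4-byte form → F0 9F 98 BC.
U+82E1: 3-byte form → E8 8B A1.
U+AD94: 3-byte form → EA B6 94.
Concatenated (24 bytes): EB 93 B4 F1 BD 8B 9D F0 93 8D 94 EE B0 9A F0 9F 98 BC E8 8B A1 EA B6 94.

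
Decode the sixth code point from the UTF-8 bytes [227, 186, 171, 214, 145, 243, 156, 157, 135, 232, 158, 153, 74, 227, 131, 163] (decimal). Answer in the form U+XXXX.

Offset 0: leading byte 0xE3 = 11100011 → 3-byte char #1 = E3 BA AB.
Offset 3: leading byte 0xD6 = 11010110 → 2-byte char #2 = D6 91.
Offset 5: leading byte 0xF3 = 11110011 → 4-byte char #3 = F3 9C 9D 87.
Offset 9: leading byte 0xE8 = 11101000 → 3-byte char #4 = E8 9E 99.
Offset 12: leading byte 0x4A = 01001010 → 1-byte char #5 = 4A.
Offset 13: leading byte 0xE3 = 11100011 → 3-byte char #6 = E3 83 A3.
Leading byte 0xE3 = 11100011 matches 1110xxxx → 3-byte sequence.
Byte 1: 0xE3 = 11100011, payload 0011 (4 bits).
Byte 2: 0x83 = 10000011 (10xxxxxx ✓), payload 000011.
Byte 3: 0xA3 = 10100011 (10xxxxxx ✓), payload 100011.
Concatenate: 0011000011100011 = 0x30E3 (16 bits → U+30E3).

U+30E3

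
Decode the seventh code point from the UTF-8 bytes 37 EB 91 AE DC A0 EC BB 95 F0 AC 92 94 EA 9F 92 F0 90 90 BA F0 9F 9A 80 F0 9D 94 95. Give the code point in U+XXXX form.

U+1043A

Offset 0: leading byte 0x37 = 00110111 → 1-byte char #1 = 37.
Offset 1: leading byte 0xEB = 11101011 → 3-byte char #2 = EB 91 AE.
Offset 4: leading byte 0xDC = 11011100 → 2-byte char #3 = DC A0.
Offset 6: leading byte 0xEC = 11101100 → 3-byte char #4 = EC BB 95.
Offset 9: leading byte 0xF0 = 11110000 → 4-byte char #5 = F0 AC 92 94.
Offset 13: leading byte 0xEA = 11101010 → 3-byte char #6 = EA 9F 92.
Offset 16: leading byte 0xF0 = 11110000 → 4-byte char #7 = F0 90 90 BA.
Leading byte 0xF0 = 11110000 matches 11110xxx → 4-byte sequence.
Byte 1: 0xF0 = 11110000, payload 000 (3 bits).
Byte 2: 0x90 = 10010000 (10xxxxxx ✓), payload 010000.
Byte 3: 0x90 = 10010000 (10xxxxxx ✓), payload 010000.
Byte 4: 0xBA = 10111010 (10xxxxxx ✓), payload 111010.
Concatenate: 000010000010000111010 = 0x1043A (21 bits → U+1043A).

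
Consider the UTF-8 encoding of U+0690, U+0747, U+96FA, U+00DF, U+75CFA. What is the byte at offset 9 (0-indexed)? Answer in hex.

0xF1

U+0690 → 2-byte form DA 90 at offsets 0–1.
U+0747 → 2-byte form DD 87 at offsets 2–3.
U+96FA → 3-byte form E9 9B BA at offsets 4–6.
U+00DF → 2-byte form C3 9F at offsets 7–8.
U+75CFA → 4-byte form F1 B5 B3 BA at offsets 9–12.
Offset 9 falls in char 5's range; it's byte 1 of F1 B5 B3 BA = 0xF1.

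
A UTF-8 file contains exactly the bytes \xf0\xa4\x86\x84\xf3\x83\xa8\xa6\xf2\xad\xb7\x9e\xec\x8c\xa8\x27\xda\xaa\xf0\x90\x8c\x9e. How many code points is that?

Byte at offset 0: 0xF0 = 11110000 → 4-byte char (#1). Advance 4.
Byte at offset 4: 0xF3 = 11110011 → 4-byte char (#2). Advance 4.
Byte at offset 8: 0xF2 = 11110010 → 4-byte char (#3). Advance 4.
Byte at offset 12: 0xEC = 11101100 → 3-byte char (#4). Advance 3.
Byte at offset 15: 0x27 = 00100111 → 1-byte char (#5). Advance 1.
Byte at offset 16: 0xDA = 11011010 → 2-byte char (#6). Advance 2.
Byte at offset 18: 0xF0 = 11110000 → 4-byte char (#7). Advance 4.
Reached end at offset 22 after 7 code points.

7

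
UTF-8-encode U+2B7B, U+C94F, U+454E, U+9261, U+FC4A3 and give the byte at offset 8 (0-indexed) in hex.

U+2B7B → 3-byte form E2 AD BB at offsets 0–2.
U+C94F → 3-byte form EC A5 8F at offsets 3–5.
U+454E → 3-byte form E4 95 8E at offsets 6–8.
Offset 8 falls in char 3's range; it's byte 3 of E4 95 8E = 0x8E.

0x8E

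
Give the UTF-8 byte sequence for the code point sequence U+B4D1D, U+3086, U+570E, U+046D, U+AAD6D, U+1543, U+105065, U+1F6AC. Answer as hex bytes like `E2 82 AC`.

F2 B4 B4 9D E3 82 86 E5 9C 8E D1 AD F2 AA B5 AD E1 95 83 F4 85 81 A5 F0 9F 9A AC

U+B4D1D: 4-byte form → F2 B4 B4 9D.
U+3086: 3-byte form → E3 82 86.
U+570E: 3-byte form → E5 9C 8E.
U+046D: 2-byte form → D1 AD.
U+AAD6D: 4-byte form → F2 AA B5 AD.
U+1543: 3-byte form → E1 95 83.
U+105065: 4-byte form → F4 85 81 A5.
U+1F6AC: 4-byte form → F0 9F 9A AC.
Concatenated (27 bytes): F2 B4 B4 9D E3 82 86 E5 9C 8E D1 AD F2 AA B5 AD E1 95 83 F4 85 81 A5 F0 9F 9A AC.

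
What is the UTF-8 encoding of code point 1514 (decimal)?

U+05EA = 0x5EA = 1514 decimal. In range U+0080–U+07FF → 2-byte form: 110xxxxx 10xxxxxx.
Binary (11 bits): 10111101010.
Split 5+6: 10111 | 101010.
Byte 1: 11010111 = 0xD7.
Byte 2: 10101010 = 0xAA.

D7 AA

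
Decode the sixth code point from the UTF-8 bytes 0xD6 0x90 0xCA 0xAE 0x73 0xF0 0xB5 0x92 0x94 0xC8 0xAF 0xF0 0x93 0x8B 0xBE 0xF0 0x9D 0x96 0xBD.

Offset 0: leading byte 0xD6 = 11010110 → 2-byte char #1 = D6 90.
Offset 2: leading byte 0xCA = 11001010 → 2-byte char #2 = CA AE.
Offset 4: leading byte 0x73 = 01110011 → 1-byte char #3 = 73.
Offset 5: leading byte 0xF0 = 11110000 → 4-byte char #4 = F0 B5 92 94.
Offset 9: leading byte 0xC8 = 11001000 → 2-byte char #5 = C8 AF.
Offset 11: leading byte 0xF0 = 11110000 → 4-byte char #6 = F0 93 8B BE.
Leading byte 0xF0 = 11110000 matches 11110xxx → 4-byte sequence.
Byte 1: 0xF0 = 11110000, payload 000 (3 bits).
Byte 2: 0x93 = 10010011 (10xxxxxx ✓), payload 010011.
Byte 3: 0x8B = 10001011 (10xxxxxx ✓), payload 001011.
Byte 4: 0xBE = 10111110 (10xxxxxx ✓), payload 111110.
Concatenate: 000010011001011111110 = 0x132FE (21 bits → U+132FE).

U+132FE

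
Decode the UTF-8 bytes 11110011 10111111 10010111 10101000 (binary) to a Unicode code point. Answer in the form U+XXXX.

Leading byte 0xF3 = 11110011 matches 11110xxx → 4-byte sequence.
Byte 1: 0xF3 = 11110011, payload 011 (3 bits).
Byte 2: 0xBF = 10111111 (10xxxxxx ✓), payload 111111.
Byte 3: 0x97 = 10010111 (10xxxxxx ✓), payload 010111.
Byte 4: 0xA8 = 10101000 (10xxxxxx ✓), payload 101000.
Concatenate: 011111111010111101000 = 0xFF5E8 (21 bits → U+FF5E8).

U+FF5E8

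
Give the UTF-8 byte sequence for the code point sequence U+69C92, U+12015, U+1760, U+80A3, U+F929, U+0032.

F1 A9 B2 92 F0 92 80 95 E1 9D A0 E8 82 A3 EF A4 A9 32

U+69C92: 4-byte form → F1 A9 B2 92.
U+12015: 4-byte form → F0 92 80 95.
U+1760: 3-byte form → E1 9D A0.
U+80A3: 3-byte form → E8 82 A3.
U+F929: 3-byte form → EF A4 A9.
U+0032: 1-byte form → 32.
Concatenated (18 bytes): F1 A9 B2 92 F0 92 80 95 E1 9D A0 E8 82 A3 EF A4 A9 32.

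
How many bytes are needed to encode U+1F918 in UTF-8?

U+1F918 = 0x1F918. UTF-8 uses 1 byte below 0x80, 2 below 0x800, 3 below 0x10000, 4 up to 0x10FFFF. 0x1F918 is in U+10000–U+10FFFF → 4 bytes.

4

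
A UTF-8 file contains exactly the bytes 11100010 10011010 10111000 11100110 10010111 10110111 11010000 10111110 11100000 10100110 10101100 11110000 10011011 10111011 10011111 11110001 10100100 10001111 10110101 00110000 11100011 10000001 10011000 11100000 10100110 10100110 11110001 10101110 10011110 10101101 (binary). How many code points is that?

Byte at offset 0: 0xE2 = 11100010 → 3-byte char (#1). Advance 3.
Byte at offset 3: 0xE6 = 11100110 → 3-byte char (#2). Advance 3.
Byte at offset 6: 0xD0 = 11010000 → 2-byte char (#3). Advance 2.
Byte at offset 8: 0xE0 = 11100000 → 3-byte char (#4). Advance 3.
Byte at offset 11: 0xF0 = 11110000 → 4-byte char (#5). Advance 4.
Byte at offset 15: 0xF1 = 11110001 → 4-byte char (#6). Advance 4.
Byte at offset 19: 0x30 = 00110000 → 1-byte char (#7). Advance 1.
Byte at offset 20: 0xE3 = 11100011 → 3-byte char (#8). Advance 3.
Byte at offset 23: 0xE0 = 11100000 → 3-byte char (#9). Advance 3.
Byte at offset 26: 0xF1 = 11110001 → 4-byte char (#10). Advance 4.
Reached end at offset 30 after 10 code points.

10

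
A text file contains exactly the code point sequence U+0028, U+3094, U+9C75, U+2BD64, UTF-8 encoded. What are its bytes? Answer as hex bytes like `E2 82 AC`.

U+0028: 1-byte form → 28.
U+3094: 3-byte form → E3 82 94.
U+9C75: 3-byte form → E9 B1 B5.
U+2BD64: 4-byte form → F0 AB B5 A4.
Concatenated (11 bytes): 28 E3 82 94 E9 B1 B5 F0 AB B5 A4.

28 E3 82 94 E9 B1 B5 F0 AB B5 A4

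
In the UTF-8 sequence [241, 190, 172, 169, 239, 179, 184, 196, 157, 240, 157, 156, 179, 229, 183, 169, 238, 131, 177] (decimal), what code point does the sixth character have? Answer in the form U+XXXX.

Offset 0: leading byte 0xF1 = 11110001 → 4-byte char #1 = F1 BE AC A9.
Offset 4: leading byte 0xEF = 11101111 → 3-byte char #2 = EF B3 B8.
Offset 7: leading byte 0xC4 = 11000100 → 2-byte char #3 = C4 9D.
Offset 9: leading byte 0xF0 = 11110000 → 4-byte char #4 = F0 9D 9C B3.
Offset 13: leading byte 0xE5 = 11100101 → 3-byte char #5 = E5 B7 A9.
Offset 16: leading byte 0xEE = 11101110 → 3-byte char #6 = EE 83 B1.
Leading byte 0xEE = 11101110 matches 1110xxxx → 3-byte sequence.
Byte 1: 0xEE = 11101110, payload 1110 (4 bits).
Byte 2: 0x83 = 10000011 (10xxxxxx ✓), payload 000011.
Byte 3: 0xB1 = 10110001 (10xxxxxx ✓), payload 110001.
Concatenate: 1110000011110001 = 0xE0F1 (16 bits → U+E0F1).

U+E0F1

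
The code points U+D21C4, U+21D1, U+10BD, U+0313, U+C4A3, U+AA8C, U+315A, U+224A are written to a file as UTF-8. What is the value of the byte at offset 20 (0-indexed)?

0x9A

U+D21C4 → 4-byte form F3 92 87 84 at offsets 0–3.
U+21D1 → 3-byte form E2 87 91 at offsets 4–6.
U+10BD → 3-byte form E1 82 BD at offsets 7–9.
U+0313 → 2-byte form CC 93 at offsets 10–11.
U+C4A3 → 3-byte form EC 92 A3 at offsets 12–14.
U+AA8C → 3-byte form EA AA 8C at offsets 15–17.
U+315A → 3-byte form E3 85 9A at offsets 18–20.
Offset 20 falls in char 7's range; it's byte 3 of E3 85 9A = 0x9A.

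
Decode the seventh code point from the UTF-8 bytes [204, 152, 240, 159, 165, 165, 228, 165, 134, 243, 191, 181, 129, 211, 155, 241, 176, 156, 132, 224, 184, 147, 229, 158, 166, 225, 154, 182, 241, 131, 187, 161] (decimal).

U+0E13

Offset 0: leading byte 0xCC = 11001100 → 2-byte char #1 = CC 98.
Offset 2: leading byte 0xF0 = 11110000 → 4-byte char #2 = F0 9F A5 A5.
Offset 6: leading byte 0xE4 = 11100100 → 3-byte char #3 = E4 A5 86.
Offset 9: leading byte 0xF3 = 11110011 → 4-byte char #4 = F3 BF B5 81.
Offset 13: leading byte 0xD3 = 11010011 → 2-byte char #5 = D3 9B.
Offset 15: leading byte 0xF1 = 11110001 → 4-byte char #6 = F1 B0 9C 84.
Offset 19: leading byte 0xE0 = 11100000 → 3-byte char #7 = E0 B8 93.
Leading byte 0xE0 = 11100000 matches 1110xxxx → 3-byte sequence.
Byte 1: 0xE0 = 11100000, payload 0000 (4 bits).
Byte 2: 0xB8 = 10111000 (10xxxxxx ✓), payload 111000.
Byte 3: 0x93 = 10010011 (10xxxxxx ✓), payload 010011.
Concatenate: 0000111000010011 = 0xE13 (16 bits → U+0E13).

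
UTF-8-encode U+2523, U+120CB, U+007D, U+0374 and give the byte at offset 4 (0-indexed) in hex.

0x92

U+2523 → 3-byte form E2 94 A3 at offsets 0–2.
U+120CB → 4-byte form F0 92 83 8B at offsets 3–6.
Offset 4 falls in char 2's range; it's byte 2 of F0 92 83 8B = 0x92.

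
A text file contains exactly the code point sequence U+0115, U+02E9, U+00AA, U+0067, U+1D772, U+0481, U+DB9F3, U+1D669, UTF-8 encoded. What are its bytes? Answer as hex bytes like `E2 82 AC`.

C4 95 CB A9 C2 AA 67 F0 9D 9D B2 D2 81 F3 9B A7 B3 F0 9D 99 A9

U+0115: 2-byte form → C4 95.
U+02E9: 2-byte form → CB A9.
U+00AA: 2-byte form → C2 AA.
U+0067: 1-byte form → 67.
U+1D772: 4-byte form → F0 9D 9D B2.
U+0481: 2-byte form → D2 81.
U+DB9F3: 4-byte form → F3 9B A7 B3.
U+1D669: 4-byte form → F0 9D 99 A9.
Concatenated (21 bytes): C4 95 CB A9 C2 AA 67 F0 9D 9D B2 D2 81 F3 9B A7 B3 F0 9D 99 A9.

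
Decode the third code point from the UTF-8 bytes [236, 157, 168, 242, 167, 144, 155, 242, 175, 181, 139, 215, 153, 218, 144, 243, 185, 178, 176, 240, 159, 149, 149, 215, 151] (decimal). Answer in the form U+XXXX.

Offset 0: leading byte 0xEC = 11101100 → 3-byte char #1 = EC 9D A8.
Offset 3: leading byte 0xF2 = 11110010 → 4-byte char #2 = F2 A7 90 9B.
Offset 7: leading byte 0xF2 = 11110010 → 4-byte char #3 = F2 AF B5 8B.
Leading byte 0xF2 = 11110010 matches 11110xxx → 4-byte sequence.
Byte 1: 0xF2 = 11110010, payload 010 (3 bits).
Byte 2: 0xAF = 10101111 (10xxxxxx ✓), payload 101111.
Byte 3: 0xB5 = 10110101 (10xxxxxx ✓), payload 110101.
Byte 4: 0x8B = 10001011 (10xxxxxx ✓), payload 001011.
Concatenate: 010101111110101001011 = 0xAFD4B (21 bits → U+AFD4B).

U+AFD4B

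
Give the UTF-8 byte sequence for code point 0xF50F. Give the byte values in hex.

U+F50F = 0xF50F = 62735 decimal. In range U+0800–U+FFFF → 3-byte form: 1110xxxx 10xxxxxx 10xxxxxx.
Binary (16 bits): 1111010100001111.
Split 4+6+6: 1111 | 010100 | 001111.
Byte 1: 11101111 = 0xEF.
Byte 2: 10010100 = 0x94.
Byte 3: 10001111 = 0x8F.

EF 94 8F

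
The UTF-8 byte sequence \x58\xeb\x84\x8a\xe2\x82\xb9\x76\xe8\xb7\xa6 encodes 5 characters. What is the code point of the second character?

U+B10A

Offset 0: leading byte 0x58 = 01011000 → 1-byte char #1 = 58.
Offset 1: leading byte 0xEB = 11101011 → 3-byte char #2 = EB 84 8A.
Leading byte 0xEB = 11101011 matches 1110xxxx → 3-byte sequence.
Byte 1: 0xEB = 11101011, payload 1011 (4 bits).
Byte 2: 0x84 = 10000100 (10xxxxxx ✓), payload 000100.
Byte 3: 0x8A = 10001010 (10xxxxxx ✓), payload 001010.
Concatenate: 1011000100001010 = 0xB10A (16 bits → U+B10A).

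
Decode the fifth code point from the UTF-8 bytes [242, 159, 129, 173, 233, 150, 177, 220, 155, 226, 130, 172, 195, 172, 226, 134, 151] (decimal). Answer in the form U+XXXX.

Offset 0: leading byte 0xF2 = 11110010 → 4-byte char #1 = F2 9F 81 AD.
Offset 4: leading byte 0xE9 = 11101001 → 3-byte char #2 = E9 96 B1.
Offset 7: leading byte 0xDC = 11011100 → 2-byte char #3 = DC 9B.
Offset 9: leading byte 0xE2 = 11100010 → 3-byte char #4 = E2 82 AC.
Offset 12: leading byte 0xC3 = 11000011 → 2-byte char #5 = C3 AC.
Leading byte 0xC3 = 11000011 matches 110xxxxx → 2-byte sequence.
Byte 1: 0xC3 = 11000011, payload 00011 (5 bits).
Byte 2: 0xAC = 10101100 (10xxxxxx ✓), payload 101100.
Concatenate: 00011101100 = 0xEC (11 bits → U+00EC).

U+00EC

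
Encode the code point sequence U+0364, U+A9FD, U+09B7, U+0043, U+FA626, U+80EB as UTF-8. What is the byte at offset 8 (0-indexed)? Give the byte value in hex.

U+0364 → 2-byte form CD A4 at offsets 0–1.
U+A9FD → 3-byte form EA A7 BD at offsets 2–4.
U+09B7 → 3-byte form E0 A6 B7 at offsets 5–7.
U+0043 → 1-byte form 43 at offsets 8–8.
Offset 8 falls in char 4's range; it's byte 1 of 43 = 0x43.

0x43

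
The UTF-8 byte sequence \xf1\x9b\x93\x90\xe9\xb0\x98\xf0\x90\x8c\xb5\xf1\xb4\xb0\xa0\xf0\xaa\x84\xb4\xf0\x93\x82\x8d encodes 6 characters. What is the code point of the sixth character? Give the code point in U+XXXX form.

Offset 0: leading byte 0xF1 = 11110001 → 4-byte char #1 = F1 9B 93 90.
Offset 4: leading byte 0xE9 = 11101001 → 3-byte char #2 = E9 B0 98.
Offset 7: leading byte 0xF0 = 11110000 → 4-byte char #3 = F0 90 8C B5.
Offset 11: leading byte 0xF1 = 11110001 → 4-byte char #4 = F1 B4 B0 A0.
Offset 15: leading byte 0xF0 = 11110000 → 4-byte char #5 = F0 AA 84 B4.
Offset 19: leading byte 0xF0 = 11110000 → 4-byte char #6 = F0 93 82 8D.
Leading byte 0xF0 = 11110000 matches 11110xxx → 4-byte sequence.
Byte 1: 0xF0 = 11110000, payload 000 (3 bits).
Byte 2: 0x93 = 10010011 (10xxxxxx ✓), payload 010011.
Byte 3: 0x82 = 10000010 (10xxxxxx ✓), payload 000010.
Byte 4: 0x8D = 10001101 (10xxxxxx ✓), payload 001101.
Concatenate: 000010011000010001101 = 0x1308D (21 bits → U+1308D).

U+1308D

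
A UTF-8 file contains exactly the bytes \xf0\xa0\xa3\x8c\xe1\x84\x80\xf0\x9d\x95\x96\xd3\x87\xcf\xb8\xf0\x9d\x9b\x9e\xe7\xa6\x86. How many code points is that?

7

Byte at offset 0: 0xF0 = 11110000 → 4-byte char (#1). Advance 4.
Byte at offset 4: 0xE1 = 11100001 → 3-byte char (#2). Advance 3.
Byte at offset 7: 0xF0 = 11110000 → 4-byte char (#3). Advance 4.
Byte at offset 11: 0xD3 = 11010011 → 2-byte char (#4). Advance 2.
Byte at offset 13: 0xCF = 11001111 → 2-byte char (#5). Advance 2.
Byte at offset 15: 0xF0 = 11110000 → 4-byte char (#6). Advance 4.
Byte at offset 19: 0xE7 = 11100111 → 3-byte char (#7). Advance 3.
Reached end at offset 22 after 7 code points.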